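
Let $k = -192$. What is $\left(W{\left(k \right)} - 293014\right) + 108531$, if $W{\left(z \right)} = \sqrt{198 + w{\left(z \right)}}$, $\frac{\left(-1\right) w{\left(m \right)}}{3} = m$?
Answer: $-184483 + 3 \sqrt{86} \approx -1.8446 \cdot 10^{5}$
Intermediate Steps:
$w{\left(m \right)} = - 3 m$
$W{\left(z \right)} = \sqrt{198 - 3 z}$
$\left(W{\left(k \right)} - 293014\right) + 108531 = \left(\sqrt{198 - -576} - 293014\right) + 108531 = \left(\sqrt{198 + 576} - 293014\right) + 108531 = \left(\sqrt{774} - 293014\right) + 108531 = \left(3 \sqrt{86} - 293014\right) + 108531 = \left(-293014 + 3 \sqrt{86}\right) + 108531 = -184483 + 3 \sqrt{86}$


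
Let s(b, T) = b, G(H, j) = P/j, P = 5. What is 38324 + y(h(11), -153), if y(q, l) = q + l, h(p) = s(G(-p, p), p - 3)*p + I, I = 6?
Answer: 38182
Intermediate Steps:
G(H, j) = 5/j
h(p) = 11 (h(p) = (5/p)*p + 6 = 5 + 6 = 11)
y(q, l) = l + q
38324 + y(h(11), -153) = 38324 + (-153 + 11) = 38324 - 142 = 38182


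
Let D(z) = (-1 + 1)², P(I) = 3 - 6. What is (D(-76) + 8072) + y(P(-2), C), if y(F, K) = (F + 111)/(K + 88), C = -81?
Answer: 56612/7 ≈ 8087.4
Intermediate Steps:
P(I) = -3
y(F, K) = (111 + F)/(88 + K)
D(z) = 0 (D(z) = 0² = 0)
(D(-76) + 8072) + y(P(-2), C) = (0 + 8072) + (111 - 3)/(88 - 81) = 8072 + 108/7 = 56612/7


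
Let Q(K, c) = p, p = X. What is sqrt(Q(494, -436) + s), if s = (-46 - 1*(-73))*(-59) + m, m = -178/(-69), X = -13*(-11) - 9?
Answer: I*sqrt(6934017)/69 ≈ 38.163*I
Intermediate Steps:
X = 134 (X = 143 - 9 = 134)
m = 178/69 (m = -178*(-1/69) = 178/69 ≈ 2.5797)
p = 134
Q(K, c) = 134
s = -109739/69 (s = (-46 - 1*(-73))*(-59) + 178/69 = (-46 + 73)*(-59) + 178/69 = 27*(-59) + 178/69 = -1593 + 178/69 = -109739/69 ≈ -1590.4)
sqrt(Q(494, -436) + s) = sqrt(134 - 109739/69) = sqrt(-100493/69) = I*sqrt(6934017)/69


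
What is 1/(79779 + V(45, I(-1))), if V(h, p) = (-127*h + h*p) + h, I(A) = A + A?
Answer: 1/74019 ≈ 1.3510e-5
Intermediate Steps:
I(A) = 2*A
V(h, p) = -126*h + h*p
1/(79779 + V(45, I(-1))) = 1/(79779 + 45*(-126 + 2*(-1))) = 1/(79779 + 45*(-126 - 2)) = 1/(79779 + 45*(-128)) = 1/(79779 - 5760) = 1/74019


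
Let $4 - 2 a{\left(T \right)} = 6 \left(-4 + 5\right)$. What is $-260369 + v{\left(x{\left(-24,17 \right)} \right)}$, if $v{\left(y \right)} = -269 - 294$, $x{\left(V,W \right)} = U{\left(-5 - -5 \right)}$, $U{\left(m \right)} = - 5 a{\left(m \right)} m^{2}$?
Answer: $-260932$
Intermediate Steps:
$a{\left(T \right)} = -1$ ($a{\left(T \right)} = 2 - \frac{6 \left(-4 + 5\right)}{2} = 2 - \frac{6 \cdot 1}{2} = 2 - 3 = -1$)
$U{\left(m \right)} = 5 m^{2}$ ($U{\left(m \right)} = \left(-5\right) \left(-1\right) m^{2} = 5 m^{2}$)
$x{\left(V,W \right)} = 0$ ($x{\left(V,W \right)} = 5 \left(-5 - -5\right)^{2} = 5 \left(-5 + 5\right)^{2} = 5 \cdot 0^{2} = 5 \cdot 0 = 0$)
$v{\left(y \right)} = -563$ ($v{\left(y \right)} = -269 - 294 = -563$)
$-260369 + v{\left(x{\left(-24,17 \right)} \right)} = -260369 - 563 = -260932$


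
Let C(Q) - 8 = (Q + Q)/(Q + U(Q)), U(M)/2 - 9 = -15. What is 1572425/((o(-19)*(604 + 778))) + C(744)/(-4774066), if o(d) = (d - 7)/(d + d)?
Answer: 4350225787566379/2616011527558 ≈ 1662.9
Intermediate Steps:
U(M) = -12 (U(M) = 18 + 2*(-15) = 18 - 30 = -12)
o(d) = (-7 + d)/(2*d) (o(d) = (-7 + d)/((2*d)) = (-7 + d)*(1/(2*d)) = (-7 + d)/(2*d))
C(Q) = 8 + 2*Q/(-12 + Q) (C(Q) = 8 + (Q + Q)/(Q - 12) = 8 + (2*Q)/(-12 + Q) = 8 + 2*Q/(-12 + Q))
1572425/((o(-19)*(604 + 778))) + C(744)/(-4774066) = 1572425/((((½)*(-7 - 19)/(-19))*(604 + 778))) + (2*(-48 + 5*744)/(-12 + 744))/(-4774066) = 1572425/((((½)*(-1/19)*(-26))*1382)) + (2*(-48 + 3720)/732)*(-1/4774066) = 1572425/(((13/19)*1382)) + (2*(1/732)*3672)*(-1/4774066) = 1572425/(17966/19) + (612/61)*(-1/4774066) = 1572425*(19/17966) - 306/145609013 = 29876075/17966 - 306/145609013 = 4350225787566379/2616011527558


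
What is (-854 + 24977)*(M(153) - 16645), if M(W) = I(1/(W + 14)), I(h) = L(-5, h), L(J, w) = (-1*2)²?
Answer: -401430843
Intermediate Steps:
L(J, w) = 4 (L(J, w) = (-2)² = 4)
I(h) = 4
M(W) = 4
(-854 + 24977)*(M(153) - 16645) = (-854 + 24977)*(4 - 16645) = 24123*(-16641) = -401430843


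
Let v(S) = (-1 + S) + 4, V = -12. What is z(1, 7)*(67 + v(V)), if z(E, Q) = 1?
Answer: 58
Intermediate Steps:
v(S) = 3 + S
z(1, 7)*(67 + v(V)) = 1*(67 + (3 - 12)) = 1*(67 - 9) = 1*58 = 58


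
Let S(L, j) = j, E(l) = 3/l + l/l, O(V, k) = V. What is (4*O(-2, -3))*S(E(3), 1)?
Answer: -8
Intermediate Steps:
E(l) = 1 + 3/l (E(l) = 3/l + 1 = 1 + 3/l)
(4*O(-2, -3))*S(E(3), 1) = (4*(-2))*1 = -8*1 = -8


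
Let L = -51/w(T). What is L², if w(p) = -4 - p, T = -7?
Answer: 289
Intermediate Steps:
L = -17 (L = -51/(-4 - 1*(-7)) = -51/(-4 + 7) = -51/3 = -51*⅓ = -17)
L² = (-17)² = 289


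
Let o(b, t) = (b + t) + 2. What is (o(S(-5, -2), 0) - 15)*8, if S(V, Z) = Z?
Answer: -120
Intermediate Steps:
o(b, t) = 2 + b + t
(o(S(-5, -2), 0) - 15)*8 = ((2 - 2 + 0) - 15)*8 = (0 - 15)*8 = -15*8 = -120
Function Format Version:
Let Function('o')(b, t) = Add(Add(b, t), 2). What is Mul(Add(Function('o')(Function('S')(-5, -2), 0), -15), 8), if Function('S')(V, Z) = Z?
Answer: -120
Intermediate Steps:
Function('o')(b, t) = Add(2, b, t)
Mul(Add(Function('o')(Function('S')(-5, -2), 0), -15), 8) = Mul(Add(Add(2, -2, 0), -15), 8) = Mul(Add(0, -15), 8) = Mul(-15, 8) = -120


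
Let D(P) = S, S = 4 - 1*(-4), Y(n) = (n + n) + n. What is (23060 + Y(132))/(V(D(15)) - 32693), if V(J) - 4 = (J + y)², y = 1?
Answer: -733/1019 ≈ -0.71933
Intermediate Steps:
Y(n) = 3*n (Y(n) = 2*n + n = 3*n)
S = 8 (S = 4 + 4 = 8)
D(P) = 8
V(J) = 4 + (1 + J)² (V(J) = 4 + (J + 1)² = 4 + (1 + J)²)
(23060 + Y(132))/(V(D(15)) - 32693) = (23060 + 3*132)/((4 + (1 + 8)²) - 32693) = (23060 + 396)/((4 + 9²) - 32693) = 23456/((4 + 81) - 32693) = 23456/(85 - 32693) = 23456/(-32608) = 23456*(-1/32608) = -733/1019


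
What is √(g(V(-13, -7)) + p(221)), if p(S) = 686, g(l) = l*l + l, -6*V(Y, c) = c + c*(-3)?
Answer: √6202/3 ≈ 26.251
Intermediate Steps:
V(Y, c) = c/3 (V(Y, c) = -(c + c*(-3))/6 = -(c - 3*c)/6 = -(-1)*c/3 = c/3)
g(l) = l + l² (g(l) = l² + l = l + l²)
√(g(V(-13, -7)) + p(221)) = √(((⅓)*(-7))*(1 + (⅓)*(-7)) + 686) = √(-7*(1 - 7/3)/3 + 686) = √(-7/3*(-4/3) + 686) = √(28/9 + 686) = √(6202/9) = √6202/3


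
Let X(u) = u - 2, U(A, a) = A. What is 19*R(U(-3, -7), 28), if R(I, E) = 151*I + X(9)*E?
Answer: -4883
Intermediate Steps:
X(u) = -2 + u
R(I, E) = 7*E + 151*I (R(I, E) = 151*I + (-2 + 9)*E = 151*I + 7*E = 7*E + 151*I)
19*R(U(-3, -7), 28) = 19*(7*28 + 151*(-3)) = 19*(196 - 453) = 19*(-257) = -4883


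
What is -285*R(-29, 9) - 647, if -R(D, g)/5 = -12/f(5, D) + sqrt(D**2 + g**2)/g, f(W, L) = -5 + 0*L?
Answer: 2773 + 475*sqrt(922)/3 ≈ 7580.7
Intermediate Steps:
f(W, L) = -5 (f(W, L) = -5 + 0 = -5)
R(D, g) = -12 - 5*sqrt(D**2 + g**2)/g (R(D, g) = -5*(-12/(-5) + sqrt(D**2 + g**2)/g) = -5*(-12*(-1/5) + sqrt(D**2 + g**2)/g) = -5*(12/5 + sqrt(D**2 + g**2)/g) = -12 - 5*sqrt(D**2 + g**2)/g)
-285*R(-29, 9) - 647 = -285*(-12 - 5*sqrt((-29)**2 + 9**2)/9) - 647 = -285*(-12 - 5*1/9*sqrt(841 + 81)) - 647 = -285*(-12 - 5*1/9*sqrt(922)) - 647 = -285*(-12 - 5*sqrt(922)/9) - 647 = (3420 + 475*sqrt(922)/3) - 647 = 2773 + 475*sqrt(922)/3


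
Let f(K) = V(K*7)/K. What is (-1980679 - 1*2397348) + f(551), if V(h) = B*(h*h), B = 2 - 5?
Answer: -4459024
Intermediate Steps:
B = -3
V(h) = -3*h² (V(h) = -3*h*h = -3*h²)
f(K) = -147*K (f(K) = (-3*49*K²)/K = (-147*K²)/K = -147*K)
(-1980679 - 1*2397348) + f(551) = (-1980679 - 1*2397348) - 147*551 = (-1980679 - 2397348) - 80997 = -4378027 - 80997 = -4459024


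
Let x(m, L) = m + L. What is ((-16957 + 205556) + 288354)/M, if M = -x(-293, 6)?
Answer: 11633/7 ≈ 1661.9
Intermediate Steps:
x(m, L) = L + m
M = 287 (M = -(6 - 293) = -1*(-287) = 287)
((-16957 + 205556) + 288354)/M = ((-16957 + 205556) + 288354)/287 = (188599 + 288354)*(1/287) = 476953*(1/287) = 11633/7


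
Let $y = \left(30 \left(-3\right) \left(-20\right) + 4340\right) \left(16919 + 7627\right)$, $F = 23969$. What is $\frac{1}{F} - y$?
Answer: $- \frac{3612426474359}{23969} \approx -1.5071 \cdot 10^{8}$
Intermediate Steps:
$y = 150712440$ ($y = \left(\left(-90\right) \left(-20\right) + 4340\right) 24546 = \left(1800 + 4340\right) 24546 = 6140 \cdot 24546 = 150712440$)
$\frac{1}{F} - y = \frac{1}{23969} - 150712440 = - \frac{3612426474359}{23969}$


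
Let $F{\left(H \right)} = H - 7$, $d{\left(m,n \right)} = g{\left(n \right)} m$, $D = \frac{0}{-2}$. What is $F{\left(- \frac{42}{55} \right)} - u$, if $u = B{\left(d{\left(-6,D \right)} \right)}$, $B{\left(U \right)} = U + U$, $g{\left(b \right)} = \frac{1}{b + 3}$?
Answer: $- \frac{207}{55} \approx -3.7636$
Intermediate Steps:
$g{\left(b \right)} = \frac{1}{3 + b}$
$D = 0$ ($D = 0 \left(- \frac{1}{2}\right) = 0$)
$d{\left(m,n \right)} = \frac{m}{3 + n}$
$B{\left(U \right)} = 2 U$
$u = -4$ ($u = 2 \left(- \frac{6}{3 + 0}\right) = 2 \left(- \frac{6}{3}\right) = 2 \left(\left(-6\right) \frac{1}{3}\right) = 2 \left(-2\right) = -4$)
$F{\left(H \right)} = -7 + H$
$F{\left(- \frac{42}{55} \right)} - u = \left(-7 - \frac{42}{55}\right) - -4 = \left(-7 - \frac{42}{55}\right) + 4 = - \frac{427}{55} + 4 = - \frac{207}{55}$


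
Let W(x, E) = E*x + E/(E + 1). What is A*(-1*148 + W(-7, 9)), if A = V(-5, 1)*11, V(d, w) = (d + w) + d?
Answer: 207999/10 ≈ 20800.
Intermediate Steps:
V(d, w) = w + 2*d
A = -99 (A = (1 + 2*(-5))*11 = (1 - 10)*11 = -9*11 = -99)
W(x, E) = E*x + E/(1 + E)
A*(-1*148 + W(-7, 9)) = -99*(-1*148 + 9*(1 - 7 + 9*(-7))/(1 + 9)) = -99*(-148 + 9*(1 - 7 - 63)/10) = -99*(-148 + 9*(1/10)*(-69)) = -99*(-148 - 621/10) = -99*(-2101/10) = 207999/10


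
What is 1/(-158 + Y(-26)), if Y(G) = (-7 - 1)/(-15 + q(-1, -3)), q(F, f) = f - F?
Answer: -17/2678 ≈ -0.0063480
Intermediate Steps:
Y(G) = 8/17 (Y(G) = (-7 - 1)/(-15 + (-3 - 1*(-1))) = -8/(-15 + (-3 + 1)) = -8/(-15 - 2) = -8/(-17) = -8*(-1/17) = 8/17)
1/(-158 + Y(-26)) = 1/(-158 + 8/17) = 1/(-2678/17) = -17/2678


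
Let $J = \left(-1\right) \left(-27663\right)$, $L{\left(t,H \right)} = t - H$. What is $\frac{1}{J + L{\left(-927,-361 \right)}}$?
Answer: $\frac{1}{27097} \approx 3.6904 \cdot 10^{-5}$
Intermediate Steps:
$J = 27663$
$\frac{1}{J + L{\left(-927,-361 \right)}} = \frac{1}{27663 - 566} = \frac{1}{27097}$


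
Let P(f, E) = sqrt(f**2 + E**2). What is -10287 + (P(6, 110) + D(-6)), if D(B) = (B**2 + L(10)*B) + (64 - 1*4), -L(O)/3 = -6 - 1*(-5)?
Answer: -10209 + 2*sqrt(3034) ≈ -10099.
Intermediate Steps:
L(O) = 3 (L(O) = -3*(-6 - 1*(-5)) = -3*(-6 + 5) = -3*(-1) = 3)
D(B) = 60 + B**2 + 3*B (D(B) = (B**2 + 3*B) + (64 - 1*4) = (B**2 + 3*B) + (64 - 4) = (B**2 + 3*B) + 60 = 60 + B**2 + 3*B)
P(f, E) = sqrt(E**2 + f**2)
-10287 + (P(6, 110) + D(-6)) = -10287 + (sqrt(110**2 + 6**2) + (60 + (-6)**2 + 3*(-6))) = -10287 + (sqrt(12100 + 36) + (60 + 36 - 18)) = -10287 + (sqrt(12136) + 78) = -10287 + (2*sqrt(3034) + 78) = -10287 + (78 + 2*sqrt(3034)) = -10209 + 2*sqrt(3034)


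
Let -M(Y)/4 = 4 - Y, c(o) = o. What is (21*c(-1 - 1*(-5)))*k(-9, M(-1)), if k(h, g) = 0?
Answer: 0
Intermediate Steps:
M(Y) = -16 + 4*Y (M(Y) = -4*(4 - Y) = -16 + 4*Y)
(21*c(-1 - 1*(-5)))*k(-9, M(-1)) = (21*(-1 - 1*(-5)))*0 = (21*(-1 + 5))*0 = (21*4)*0 = 84*0 = 0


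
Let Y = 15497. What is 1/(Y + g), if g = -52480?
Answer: -1/36983 ≈ -2.7039e-5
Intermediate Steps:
1/(Y + g) = 1/(15497 - 52480) = 1/(-36983) = -1/36983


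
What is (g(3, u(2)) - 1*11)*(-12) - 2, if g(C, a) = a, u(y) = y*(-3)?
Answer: 202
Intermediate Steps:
u(y) = -3*y
(g(3, u(2)) - 1*11)*(-12) - 2 = (-3*2 - 1*11)*(-12) - 2 = (-6 - 11)*(-12) - 2 = -17*(-12) - 2 = 204 - 2 = 202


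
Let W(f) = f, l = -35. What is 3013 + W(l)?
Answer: 2978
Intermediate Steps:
3013 + W(l) = 3013 - 35 = 2978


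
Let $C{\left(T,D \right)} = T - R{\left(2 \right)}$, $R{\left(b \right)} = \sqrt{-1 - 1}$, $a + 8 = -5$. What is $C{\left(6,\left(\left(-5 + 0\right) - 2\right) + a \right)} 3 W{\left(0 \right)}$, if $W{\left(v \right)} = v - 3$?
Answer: $-54 + 9 i \sqrt{2} \approx -54.0 + 12.728 i$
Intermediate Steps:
$a = -13$ ($a = -8 - 5 = -13$)
$R{\left(b \right)} = i \sqrt{2}$ ($R{\left(b \right)} = \sqrt{-2} = i \sqrt{2}$)
$W{\left(v \right)} = -3 + v$ ($W{\left(v \right)} = v - 3 = -3 + v$)
$C{\left(T,D \right)} = T - i \sqrt{2}$
$C{\left(6,\left(\left(-5 + 0\right) - 2\right) + a \right)} 3 W{\left(0 \right)} = \left(6 - i \sqrt{2}\right) 3 \left(-3 + 0\right) = \left(18 - 3 i \sqrt{2}\right) \left(-3\right) = -54 + 9 i \sqrt{2}$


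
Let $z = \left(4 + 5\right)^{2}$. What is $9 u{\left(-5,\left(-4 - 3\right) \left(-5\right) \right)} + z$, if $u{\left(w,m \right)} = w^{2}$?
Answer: $306$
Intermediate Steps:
$z = 81$ ($z = 9^{2} = 81$)
$9 u{\left(-5,\left(-4 - 3\right) \left(-5\right) \right)} + z = 9 \left(-5\right)^{2} + 81 = 9 \cdot 25 + 81 = 225 + 81 = 306$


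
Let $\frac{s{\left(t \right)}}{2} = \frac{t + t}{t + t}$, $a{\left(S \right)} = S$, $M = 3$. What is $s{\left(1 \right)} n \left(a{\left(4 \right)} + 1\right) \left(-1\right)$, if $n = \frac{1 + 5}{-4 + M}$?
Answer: $60$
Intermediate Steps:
$s{\left(t \right)} = 2$ ($s{\left(t \right)} = 2 \frac{t + t}{t + t} = 2 \frac{2 t}{2 t} = 2 \cdot 2 t \frac{1}{2 t} = 2 \cdot 1 = 2$)
$n = -6$ ($n = \frac{1 + 5}{-4 + 3} = \frac{6}{-1} = 6 \left(-1\right) = -6$)
$s{\left(1 \right)} n \left(a{\left(4 \right)} + 1\right) \left(-1\right) = 2 \left(- 6 \left(4 + 1\right)\right) \left(-1\right) = 2 \left(\left(-6\right) 5\right) \left(-1\right) = 2 \left(-30\right) \left(-1\right) = \left(-60\right) \left(-1\right) = 60$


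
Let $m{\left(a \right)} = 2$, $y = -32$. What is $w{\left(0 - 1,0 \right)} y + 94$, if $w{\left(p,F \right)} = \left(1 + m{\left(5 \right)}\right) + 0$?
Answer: $-2$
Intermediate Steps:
$w{\left(p,F \right)} = 3$ ($w{\left(p,F \right)} = \left(1 + 2\right) + 0 = 3 + 0 = 3$)
$w{\left(0 - 1,0 \right)} y + 94 = 3 \left(-32\right) + 94 = -96 + 94 = -2$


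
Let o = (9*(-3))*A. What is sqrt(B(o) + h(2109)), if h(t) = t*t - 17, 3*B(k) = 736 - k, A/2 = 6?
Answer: 2*sqrt(10008489)/3 ≈ 2109.1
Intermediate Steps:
A = 12 (A = 2*6 = 12)
o = -324 (o = (9*(-3))*12 = -27*12 = -324)
B(k) = 736/3 - k/3 (B(k) = (736 - k)/3 = 736/3 - k/3)
h(t) = -17 + t**2 (h(t) = t**2 - 17 = -17 + t**2)
sqrt(B(o) + h(2109)) = sqrt((736/3 - 1/3*(-324)) + (-17 + 2109**2)) = sqrt((736/3 + 108) + (-17 + 4447881)) = sqrt(1060/3 + 4447864) = sqrt(13344652/3) = 2*sqrt(10008489)/3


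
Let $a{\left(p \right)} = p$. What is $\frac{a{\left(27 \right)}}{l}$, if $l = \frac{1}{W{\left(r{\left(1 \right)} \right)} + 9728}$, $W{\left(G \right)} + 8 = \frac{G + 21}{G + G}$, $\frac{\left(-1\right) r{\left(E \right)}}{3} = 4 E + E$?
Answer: $\frac{1312173}{5} \approx 2.6243 \cdot 10^{5}$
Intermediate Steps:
$r{\left(E \right)} = - 15 E$ ($r{\left(E \right)} = - 3 \left(4 E + E\right) = - 3 \cdot 5 E = - 15 E$)
$W{\left(G \right)} = -8 + \frac{21 + G}{2 G}$ ($W{\left(G \right)} = -8 + \frac{G + 21}{G + G} = -8 + \frac{21 + G}{2 G}$)
$l = \frac{5}{48599}$ ($l = \frac{1}{\frac{3 \left(7 - 5 \left(\left(-15\right) 1\right)\right)}{2 \left(\left(-15\right) 1\right)} + 9728} = \frac{1}{\frac{3 \left(7 - -75\right)}{2 \left(-15\right)} + 9728} = \frac{1}{\frac{3}{2} \left(- \frac{1}{15}\right) \left(7 + 75\right) + 9728} = \frac{1}{\frac{3}{2} \left(- \frac{1}{15}\right) 82 + 9728} = \frac{1}{- \frac{41}{5} + 9728} = \frac{1}{\frac{48599}{5}} = \frac{5}{48599} \approx 0.00010288$)
$\frac{a{\left(27 \right)}}{l} = \frac{27}{\frac{5}{48599}} = 27 \cdot \frac{48599}{5} = \frac{1312173}{5}$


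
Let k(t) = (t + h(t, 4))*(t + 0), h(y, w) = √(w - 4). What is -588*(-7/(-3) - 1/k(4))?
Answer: -5341/4 ≈ -1335.3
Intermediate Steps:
h(y, w) = √(-4 + w)
k(t) = t² (k(t) = (t + √(-4 + 4))*(t + 0) = (t + √0)*t = (t + 0)*t = t*t = t²)
-588*(-7/(-3) - 1/k(4)) = -588*(-7/(-3) - 1/(4²)) = -588*(-7*(-⅓) - 1/16) = -588*(7/3 - 1*1/16) = -588*(7/3 - 1/16) = -588*109/48 = -5341/4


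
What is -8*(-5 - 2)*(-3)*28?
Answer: -4704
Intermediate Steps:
-8*(-5 - 2)*(-3)*28 = -(-56)*(-3)*28 = -8*21*28 = -168*28 = -4704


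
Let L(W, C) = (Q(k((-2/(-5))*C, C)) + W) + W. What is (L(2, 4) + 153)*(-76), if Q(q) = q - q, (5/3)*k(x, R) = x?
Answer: -11932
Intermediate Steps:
k(x, R) = 3*x/5
Q(q) = 0
L(W, C) = 2*W (L(W, C) = (0 + W) + W = W + W = 2*W)
(L(2, 4) + 153)*(-76) = (2*2 + 153)*(-76) = (4 + 153)*(-76) = 157*(-76) = -11932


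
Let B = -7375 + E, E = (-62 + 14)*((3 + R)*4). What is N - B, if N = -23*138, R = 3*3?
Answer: 6505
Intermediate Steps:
R = 9
E = -2304 (E = (-62 + 14)*((3 + 9)*4) = -576*4 = -48*48 = -2304)
N = -3174
B = -9679 (B = -7375 - 2304 = -9679)
N - B = -3174 - 1*(-9679) = -3174 + 9679 = 6505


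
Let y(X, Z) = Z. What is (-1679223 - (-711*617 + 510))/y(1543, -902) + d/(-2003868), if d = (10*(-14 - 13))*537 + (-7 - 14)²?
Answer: 138167930507/100416052 ≈ 1376.0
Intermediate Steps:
d = -144549 (d = (10*(-27))*537 + (-21)² = -270*537 + 441 = -144990 + 441 = -144549)
(-1679223 - (-711*617 + 510))/y(1543, -902) + d/(-2003868) = (-1679223 - (-711*617 + 510))/(-902) - 144549/(-2003868) = (-1679223 - (-438687 + 510))*(-1/902) - 144549*(-1/2003868) = (-1679223 - 1*(-438177))*(-1/902) + 16061/222652 = (-1679223 + 438177)*(-1/902) + 16061/222652 = -1241046*(-1/902) + 16061/222652 = 620523/451 + 16061/222652 = 138167930507/100416052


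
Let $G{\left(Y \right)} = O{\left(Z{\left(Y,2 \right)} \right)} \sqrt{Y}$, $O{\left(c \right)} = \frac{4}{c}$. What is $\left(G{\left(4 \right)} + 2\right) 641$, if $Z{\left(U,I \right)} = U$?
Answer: $2564$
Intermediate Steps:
$G{\left(Y \right)} = \frac{4}{\sqrt{Y}}$ ($G{\left(Y \right)} = \frac{4}{Y} \sqrt{Y} = \frac{4}{\sqrt{Y}}$)
$\left(G{\left(4 \right)} + 2\right) 641 = \left(\frac{4}{2} + 2\right) 641 = \left(4 \cdot \frac{1}{2} + 2\right) 641 = \left(2 + 2\right) 641 = 4 \cdot 641 = 2564$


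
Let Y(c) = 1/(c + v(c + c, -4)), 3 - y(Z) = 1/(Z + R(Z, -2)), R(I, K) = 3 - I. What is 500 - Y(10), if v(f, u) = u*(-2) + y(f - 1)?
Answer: 30997/62 ≈ 499.95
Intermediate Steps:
y(Z) = 8/3 (y(Z) = 3 - 1/(Z + (3 - Z)) = 3 - 1/3 = 8/3)
v(f, u) = 8/3 - 2*u (v(f, u) = u*(-2) + 8/3 = -2*u + 8/3 = 8/3 - 2*u)
Y(c) = 1/(32/3 + c) (Y(c) = 1/(c + (8/3 - 2*(-4))) = 1/(c + (8/3 + 8)) = 1/(c + 32/3) = 1/(32/3 + c))
500 - Y(10) = 500 - 3/(32 + 3*10) = 500 - 3/(32 + 30) = 500 - 3/62 = 30997/62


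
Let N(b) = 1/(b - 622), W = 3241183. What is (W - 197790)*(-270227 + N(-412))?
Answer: -850368799901567/1034 ≈ -8.2241e+11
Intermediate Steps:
N(b) = 1/(-622 + b)
(W - 197790)*(-270227 + N(-412)) = (3241183 - 197790)*(-270227 + 1/(-622 - 412)) = 3043393*(-270227 + 1/(-1034)) = 3043393*(-270227 - 1/1034) = 3043393*(-279414719/1034) = -850368799901567/1034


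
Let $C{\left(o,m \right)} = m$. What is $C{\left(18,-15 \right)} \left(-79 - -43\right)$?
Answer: $540$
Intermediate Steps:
$C{\left(18,-15 \right)} \left(-79 - -43\right) = - 15 \left(-79 - -43\right) = - 15 \left(-79 + 43\right) = \left(-15\right) \left(-36\right) = 540$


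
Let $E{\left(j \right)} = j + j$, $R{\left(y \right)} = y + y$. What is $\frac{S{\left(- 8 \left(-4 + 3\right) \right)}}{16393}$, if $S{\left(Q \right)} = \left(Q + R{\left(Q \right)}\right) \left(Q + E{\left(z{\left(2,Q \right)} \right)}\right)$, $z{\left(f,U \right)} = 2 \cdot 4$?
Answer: $\frac{576}{16393} \approx 0.035137$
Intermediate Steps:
$R{\left(y \right)} = 2 y$
$z{\left(f,U \right)} = 8$
$E{\left(j \right)} = 2 j$
$S{\left(Q \right)} = 3 Q \left(16 + Q\right)$ ($S{\left(Q \right)} = \left(Q + 2 Q\right) \left(Q + 2 \cdot 8\right) = 3 Q \left(Q + 16\right) = 3 Q \left(16 + Q\right)$)
$\frac{S{\left(- 8 \left(-4 + 3\right) \right)}}{16393} = \frac{3 \left(- 8 \left(-4 + 3\right)\right) \left(16 - 8 \left(-4 + 3\right)\right)}{16393} = 3 \left(\left(-8\right) \left(-1\right)\right) \left(16 - -8\right) \frac{1}{16393} = 3 \cdot 8 \left(16 + 8\right) \frac{1}{16393} = 3 \cdot 8 \cdot 24 \cdot \frac{1}{16393} = 576 \cdot \frac{1}{16393} = \frac{576}{16393}$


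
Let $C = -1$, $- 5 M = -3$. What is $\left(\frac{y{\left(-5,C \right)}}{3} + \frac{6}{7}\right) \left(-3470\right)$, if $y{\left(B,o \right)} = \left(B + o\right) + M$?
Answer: $\frac{22902}{7} \approx 3271.7$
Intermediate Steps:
$M = \frac{3}{5}$ ($M = \left(- \frac{1}{5}\right) \left(-3\right) = \frac{3}{5} \approx 0.6$)
$y{\left(B,o \right)} = \frac{3}{5} + B + o$ ($y{\left(B,o \right)} = \left(B + o\right) + \frac{3}{5} = \frac{3}{5} + B + o$)
$\left(\frac{y{\left(-5,C \right)}}{3} + \frac{6}{7}\right) \left(-3470\right) = \left(\frac{\frac{3}{5} - 5 - 1}{3} + \frac{6}{7}\right) \left(-3470\right) = \left(\left(- \frac{27}{5}\right) \frac{1}{3} + 6 \cdot \frac{1}{7}\right) \left(-3470\right) = \left(- \frac{9}{5} + \frac{6}{7}\right) \left(-3470\right) = \left(- \frac{33}{35}\right) \left(-3470\right) = \frac{22902}{7}$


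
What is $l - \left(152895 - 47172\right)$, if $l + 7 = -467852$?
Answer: $-573582$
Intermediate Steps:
$l = -467859$ ($l = -7 - 467852 = -467859$)
$l - \left(152895 - 47172\right) = -467859 - \left(152895 - 47172\right) = -467859 - 105723 = -573582$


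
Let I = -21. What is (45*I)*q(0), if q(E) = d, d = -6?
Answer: 5670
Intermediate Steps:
q(E) = -6
(45*I)*q(0) = (45*(-21))*(-6) = -945*(-6) = 5670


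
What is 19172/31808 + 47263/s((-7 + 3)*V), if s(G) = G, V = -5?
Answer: 93982809/39760 ≈ 2363.8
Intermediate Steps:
19172/31808 + 47263/s((-7 + 3)*V) = 19172/31808 + 47263/(((-7 + 3)*(-5))) = 19172*(1/31808) + 47263/((-4*(-5))) = 4793/7952 + 47263/20 = 93982809/39760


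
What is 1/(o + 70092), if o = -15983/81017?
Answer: 81017/5678627581 ≈ 1.4267e-5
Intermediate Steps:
o = -15983/81017 (o = -15983*1/81017 = -15983/81017 ≈ -0.19728)
1/(o + 70092) = 1/(-15983/81017 + 70092) = 1/(5678627581/81017) = 81017/5678627581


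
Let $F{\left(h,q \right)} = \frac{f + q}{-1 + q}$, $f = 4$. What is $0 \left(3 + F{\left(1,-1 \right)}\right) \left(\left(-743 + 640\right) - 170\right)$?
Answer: $0$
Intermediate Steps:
$F{\left(h,q \right)} = \frac{4 + q}{-1 + q}$
$0 \left(3 + F{\left(1,-1 \right)}\right) \left(\left(-743 + 640\right) - 170\right) = 0 \left(3 + \frac{4 - 1}{-1 - 1}\right) \left(\left(-743 + 640\right) - 170\right) = 0 \left(3 + \frac{1}{-2} \cdot 3\right) \left(-103 - 170\right) = 0 \left(3 - \frac{3}{2}\right) \left(-273\right) = 0 \cdot \frac{3}{2} \left(-273\right) = 0 \left(-273\right) = 0$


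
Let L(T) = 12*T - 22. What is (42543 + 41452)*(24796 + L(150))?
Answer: 2232083130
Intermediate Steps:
L(T) = -22 + 12*T
(42543 + 41452)*(24796 + L(150)) = (42543 + 41452)*(24796 + (-22 + 12*150)) = 83995*(24796 + (-22 + 1800)) = 83995*(24796 + 1778) = 83995*26574 = 2232083130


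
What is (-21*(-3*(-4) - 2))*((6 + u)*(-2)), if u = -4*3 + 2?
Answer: -1680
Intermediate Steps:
u = -10 (u = -12 + 2 = -10)
(-21*(-3*(-4) - 2))*((6 + u)*(-2)) = (-21*(-3*(-4) - 2))*((6 - 10)*(-2)) = (-21*(12 - 2))*(-4*(-2)) = -21*10*8 = -210*8 = -1680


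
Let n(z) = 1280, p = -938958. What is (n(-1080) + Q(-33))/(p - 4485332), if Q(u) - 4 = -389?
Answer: -179/1084858 ≈ -0.00016500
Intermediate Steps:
Q(u) = -385 (Q(u) = 4 - 389 = -385)
(n(-1080) + Q(-33))/(p - 4485332) = (1280 - 385)/(-938958 - 4485332) = 895/(-5424290) = 895*(-1/5424290) = -179/1084858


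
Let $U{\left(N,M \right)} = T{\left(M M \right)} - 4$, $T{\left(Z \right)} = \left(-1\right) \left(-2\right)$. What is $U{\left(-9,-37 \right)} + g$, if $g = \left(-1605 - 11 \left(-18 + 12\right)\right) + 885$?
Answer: $-656$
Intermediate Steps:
$T{\left(Z \right)} = 2$
$U{\left(N,M \right)} = -2$ ($U{\left(N,M \right)} = 2 - 4 = -2$)
$g = -654$ ($g = \left(-1605 - -66\right) + 885 = \left(-1605 + 66\right) + 885 = -1539 + 885 = -654$)
$U{\left(-9,-37 \right)} + g = -2 - 654 = -656$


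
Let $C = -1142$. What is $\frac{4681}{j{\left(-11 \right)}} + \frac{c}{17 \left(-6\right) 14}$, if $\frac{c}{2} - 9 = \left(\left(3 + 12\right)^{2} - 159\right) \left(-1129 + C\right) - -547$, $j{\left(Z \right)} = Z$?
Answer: $- \frac{849802}{3927} \approx -216.4$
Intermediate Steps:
$c = -298660$ ($c = 18 + 2 \left(\left(\left(3 + 12\right)^{2} - 159\right) \left(-1129 - 1142\right) - -547\right) = 18 + 2 \left(\left(15^{2} - 159\right) \left(-2271\right) + 547\right) = 18 + 2 \left(\left(225 - 159\right) \left(-2271\right) + 547\right) = 18 + 2 \left(66 \left(-2271\right) + 547\right) = 18 + 2 \left(-149886 + 547\right) = 18 + 2 \left(-149339\right) = 18 - 298678 = -298660$)
$\frac{4681}{j{\left(-11 \right)}} + \frac{c}{17 \left(-6\right) 14} = \frac{4681}{-11} - \frac{298660}{17 \left(-6\right) 14} = 4681 \left(- \frac{1}{11}\right) - \frac{298660}{\left(-102\right) 14} = - \frac{4681}{11} - \frac{298660}{-1428} = - \frac{4681}{11} - - \frac{74665}{357} = - \frac{4681}{11} + \frac{74665}{357} = - \frac{849802}{3927}$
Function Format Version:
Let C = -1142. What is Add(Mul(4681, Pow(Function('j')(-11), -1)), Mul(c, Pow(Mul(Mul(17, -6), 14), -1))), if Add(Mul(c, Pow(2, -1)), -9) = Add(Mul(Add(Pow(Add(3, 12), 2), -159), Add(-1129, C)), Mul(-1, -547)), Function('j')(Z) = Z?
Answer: Rational(-849802, 3927) ≈ -216.40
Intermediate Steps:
c = -298660 (c = Add(18, Mul(2, Add(Mul(Add(Pow(Add(3, 12), 2), -159), Add(-1129, -1142)), Mul(-1, -547)))) = Add(18, Mul(2, Add(Mul(Add(Pow(15, 2), -159), -2271), 547))) = Add(18, Mul(2, Add(Mul(Add(225, -159), -2271), 547))) = Add(18, Mul(2, Add(Mul(66, -2271), 547))) = Add(18, Mul(2, Add(-149886, 547))) = Add(18, Mul(2, -149339)) = Add(18, -298678) = -298660)
Add(Mul(4681, Pow(Function('j')(-11), -1)), Mul(c, Pow(Mul(Mul(17, -6), 14), -1))) = Add(Mul(4681, Pow(-11, -1)), Mul(-298660, Pow(Mul(Mul(17, -6), 14), -1))) = Add(Mul(4681, Rational(-1, 11)), Mul(-298660, Pow(Mul(-102, 14), -1))) = Add(Rational(-4681, 11), Mul(-298660, Pow(-1428, -1))) = Add(Rational(-4681, 11), Mul(-298660, Rational(-1, 1428))) = Add(Rational(-4681, 11), Rational(74665, 357)) = Rational(-849802, 3927)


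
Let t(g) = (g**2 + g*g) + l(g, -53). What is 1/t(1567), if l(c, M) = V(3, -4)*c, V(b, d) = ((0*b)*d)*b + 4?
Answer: 1/4917246 ≈ 2.0337e-7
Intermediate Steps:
V(b, d) = 4 (V(b, d) = (0*d)*b + 4 = 0*b + 4 = 0 + 4 = 4)
l(c, M) = 4*c
t(g) = 2*g**2 + 4*g (t(g) = (g**2 + g*g) + 4*g = (g**2 + g**2) + 4*g = 2*g**2 + 4*g)
1/t(1567) = 1/(2*1567*(2 + 1567)) = 1/(2*1567*1569) = 1/4917246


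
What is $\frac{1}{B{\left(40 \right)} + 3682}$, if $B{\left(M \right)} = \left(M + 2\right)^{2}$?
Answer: $\frac{1}{5446} \approx 0.00018362$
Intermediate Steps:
$B{\left(M \right)} = \left(2 + M\right)^{2}$
$\frac{1}{B{\left(40 \right)} + 3682} = \frac{1}{\left(2 + 40\right)^{2} + 3682} = \frac{1}{42^{2} + 3682} = \frac{1}{1764 + 3682} = \frac{1}{5446}$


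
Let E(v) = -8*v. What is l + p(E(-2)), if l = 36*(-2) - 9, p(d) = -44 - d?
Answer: -141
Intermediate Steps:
l = -81 (l = -72 - 9 = -81)
l + p(E(-2)) = -81 + (-44 - (-8)*(-2)) = -81 + (-44 - 1*16) = -81 + (-44 - 16) = -81 - 60 = -141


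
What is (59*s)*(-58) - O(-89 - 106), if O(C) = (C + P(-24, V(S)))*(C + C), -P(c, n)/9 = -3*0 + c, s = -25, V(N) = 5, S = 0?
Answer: 93740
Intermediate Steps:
P(c, n) = -9*c (P(c, n) = -9*(-3*0 + c) = -9*(0 + c) = -9*c)
O(C) = 2*C*(216 + C) (O(C) = (C - 9*(-24))*(C + C) = (C + 216)*(2*C) = (216 + C)*(2*C) = 2*C*(216 + C))
(59*s)*(-58) - O(-89 - 106) = (59*(-25))*(-58) - 2*(-89 - 106)*(216 + (-89 - 106)) = -1475*(-58) - 2*(-195)*(216 - 195) = 85550 - 2*(-195)*21 = 85550 - 1*(-8190) = 85550 + 8190 = 93740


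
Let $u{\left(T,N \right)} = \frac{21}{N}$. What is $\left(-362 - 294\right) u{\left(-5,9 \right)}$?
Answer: $- \frac{4592}{3} \approx -1530.7$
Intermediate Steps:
$\left(-362 - 294\right) u{\left(-5,9 \right)} = \left(-362 - 294\right) \frac{21}{9} = - 656 \cdot 21 \cdot \frac{1}{9} = \left(-656\right) \frac{7}{3} = - \frac{4592}{3}$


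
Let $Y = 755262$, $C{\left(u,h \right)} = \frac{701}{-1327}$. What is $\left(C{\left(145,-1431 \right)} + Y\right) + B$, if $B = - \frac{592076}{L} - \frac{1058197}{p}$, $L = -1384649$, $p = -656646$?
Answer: $\frac{911256051459083609465}{1206540549566058} \approx 7.5526 \cdot 10^{5}$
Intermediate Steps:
$C{\left(u,h \right)} = - \frac{701}{1327}$ ($C{\left(u,h \right)} = 701 \left(- \frac{1}{1327}\right) = - \frac{701}{1327}$)
$B = \frac{1854015754949}{909224227254}$ ($B = - \frac{592076}{-1384649} - \frac{1058197}{-656646} = \left(-592076\right) \left(- \frac{1}{1384649}\right) - - \frac{1058197}{656646} = \frac{592076}{1384649} + \frac{1058197}{656646} = \frac{1854015754949}{909224227254} \approx 2.0391$)
$\left(C{\left(145,-1431 \right)} + Y\right) + B = \left(- \frac{701}{1327} + 755262\right) + \frac{1854015754949}{909224227254} = \frac{1002231973}{1327} + \frac{1854015754949}{909224227254} = \frac{911256051459083609465}{1206540549566058}$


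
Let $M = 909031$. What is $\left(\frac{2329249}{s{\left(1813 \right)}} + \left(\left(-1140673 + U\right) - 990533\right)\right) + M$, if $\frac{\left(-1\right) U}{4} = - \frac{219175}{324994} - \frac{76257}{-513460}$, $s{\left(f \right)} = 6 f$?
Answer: $- \frac{277266615009240318967}{226903412311590} \approx -1.222 \cdot 10^{6}$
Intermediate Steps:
$U = \frac{43877264021}{20858927405}$ ($U = - 4 \left(- \frac{219175}{324994} - \frac{76257}{-513460}\right) = - 4 \left(\left(-219175\right) \frac{1}{324994} - - \frac{76257}{513460}\right) = - 4 \left(- \frac{219175}{324994} + \frac{76257}{513460}\right) = \left(-4\right) \left(- \frac{43877264021}{83435709620}\right) = \frac{43877264021}{20858927405} \approx 2.1035$)
$\left(\frac{2329249}{s{\left(1813 \right)}} + \left(\left(-1140673 + U\right) - 990533\right)\right) + M = \left(\frac{2329249}{6 \cdot 1813} + \left(\left(-1140673 + \frac{43877264021}{20858927405}\right) - 990533\right)\right) + 909031 = \left(\frac{2329249}{10878} - \frac{44454627361836409}{20858927405}\right) + 909031 = - \frac{483528850806257288257}{226903412311590} + 909031 = - \frac{277266615009240318967}{226903412311590}$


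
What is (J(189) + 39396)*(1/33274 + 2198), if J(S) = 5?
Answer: 2881641504453/33274 ≈ 8.6603e+7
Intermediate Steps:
(J(189) + 39396)*(1/33274 + 2198) = (5 + 39396)*(1/33274 + 2198) = 39401*(1/33274 + 2198) = 39401*(73136253/33274) = 2881641504453/33274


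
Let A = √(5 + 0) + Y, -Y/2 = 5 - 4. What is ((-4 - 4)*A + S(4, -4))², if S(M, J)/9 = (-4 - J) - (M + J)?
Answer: 576 - 256*√5 ≈ 3.5666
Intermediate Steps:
Y = -2 (Y = -2*(5 - 4) = -2*1 = -2)
A = -2 + √5 (A = √(5 + 0) - 2 = √5 - 2 = -2 + √5 ≈ 0.23607)
S(M, J) = -36 - 18*J - 9*M (S(M, J) = 9*((-4 - J) - (M + J)) = 9*((-4 - J) - (J + M)) = 9*((-4 - J) + (-J - M)) = 9*(-4 - M - 2*J) = -36 - 18*J - 9*M)
((-4 - 4)*A + S(4, -4))² = ((-4 - 4)*(-2 + √5) + (-36 - 18*(-4) - 9*4))² = (-8*(-2 + √5) + (-36 + 72 - 36))² = ((16 - 8*√5) + 0)² = (16 - 8*√5)²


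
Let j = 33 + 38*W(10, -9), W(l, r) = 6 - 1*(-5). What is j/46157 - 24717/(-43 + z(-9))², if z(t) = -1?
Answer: -103635403/8123632 ≈ -12.757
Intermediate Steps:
W(l, r) = 11 (W(l, r) = 6 + 5 = 11)
j = 451 (j = 33 + 38*11 = 33 + 418 = 451)
j/46157 - 24717/(-43 + z(-9))² = 451/46157 - 24717/(-43 - 1)² = 451*(1/46157) - 24717/((-44)²) = 451/46157 - 24717/1936 = 451/46157 - 24717*1/1936 = 451/46157 - 2247/176 = -103635403/8123632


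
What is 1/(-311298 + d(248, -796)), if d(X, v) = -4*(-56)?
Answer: -1/311074 ≈ -3.2147e-6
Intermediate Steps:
d(X, v) = 224
1/(-311298 + d(248, -796)) = 1/(-311298 + 224) = 1/(-311074) = -1/311074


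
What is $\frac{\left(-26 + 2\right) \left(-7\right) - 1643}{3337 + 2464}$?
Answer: $- \frac{1475}{5801} \approx -0.25427$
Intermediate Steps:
$\frac{\left(-26 + 2\right) \left(-7\right) - 1643}{3337 + 2464} = \frac{\left(-24\right) \left(-7\right) - 1643}{5801} = \left(168 - 1643\right) \frac{1}{5801} = \left(-1475\right) \frac{1}{5801} = - \frac{1475}{5801}$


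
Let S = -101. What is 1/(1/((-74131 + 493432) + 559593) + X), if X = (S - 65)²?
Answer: 978894/26974403065 ≈ 3.6290e-5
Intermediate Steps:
X = 27556 (X = (-101 - 65)² = (-166)² = 27556)
1/(1/((-74131 + 493432) + 559593) + X) = 1/(1/((-74131 + 493432) + 559593) + 27556) = 1/(1/(419301 + 559593) + 27556) = 1/(1/978894 + 27556) = 1/(26974403065/978894) = 978894/26974403065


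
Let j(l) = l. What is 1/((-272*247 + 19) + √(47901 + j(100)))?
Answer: -67165/4511089224 - √48001/4511089224 ≈ -1.4937e-5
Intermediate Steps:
1/((-272*247 + 19) + √(47901 + j(100))) = 1/((-272*247 + 19) + √(47901 + 100)) = 1/((-67184 + 19) + √48001) = 1/(-67165 + √48001)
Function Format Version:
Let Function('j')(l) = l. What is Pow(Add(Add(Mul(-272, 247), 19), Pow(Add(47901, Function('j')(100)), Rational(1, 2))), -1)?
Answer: Add(Rational(-67165, 4511089224), Mul(Rational(-1, 4511089224), Pow(48001, Rational(1, 2)))) ≈ -1.4937e-5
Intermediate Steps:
Pow(Add(Add(Mul(-272, 247), 19), Pow(Add(47901, Function('j')(100)), Rational(1, 2))), -1) = Pow(Add(Add(Mul(-272, 247), 19), Pow(Add(47901, 100), Rational(1, 2))), -1) = Pow(Add(Add(-67184, 19), Pow(48001, Rational(1, 2))), -1) = Pow(Add(-67165, Pow(48001, Rational(1, 2))), -1)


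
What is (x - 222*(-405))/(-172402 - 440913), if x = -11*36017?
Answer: 306277/613315 ≈ 0.49938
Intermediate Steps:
x = -396187
(x - 222*(-405))/(-172402 - 440913) = (-396187 - 222*(-405))/(-172402 - 440913) = (-396187 + 89910)/(-613315) = -306277*(-1/613315) = 306277/613315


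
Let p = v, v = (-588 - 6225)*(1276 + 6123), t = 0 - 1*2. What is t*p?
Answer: 100818774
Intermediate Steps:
t = -2 (t = 0 - 2 = -2)
v = -50409387 (v = -6813*7399 = -50409387)
p = -50409387
t*p = -2*(-50409387) = 100818774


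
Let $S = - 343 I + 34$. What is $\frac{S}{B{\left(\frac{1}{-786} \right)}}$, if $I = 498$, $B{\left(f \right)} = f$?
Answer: $134233080$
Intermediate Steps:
$S = -170780$ ($S = \left(-343\right) 498 + 34 = -170814 + 34 = -170780$)
$\frac{S}{B{\left(\frac{1}{-786} \right)}} = - \frac{170780}{\frac{1}{-786}} = - \frac{170780}{- \frac{1}{786}} = \left(-170780\right) \left(-786\right) = 134233080$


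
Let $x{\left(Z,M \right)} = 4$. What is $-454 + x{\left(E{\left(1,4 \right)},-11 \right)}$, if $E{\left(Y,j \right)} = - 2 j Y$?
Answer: $-450$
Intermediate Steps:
$E{\left(Y,j \right)} = - 2 Y j$
$-454 + x{\left(E{\left(1,4 \right)},-11 \right)} = -454 + 4 = -450$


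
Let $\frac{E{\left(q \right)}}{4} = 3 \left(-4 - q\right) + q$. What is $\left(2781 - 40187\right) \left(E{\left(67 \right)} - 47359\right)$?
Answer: $1793355858$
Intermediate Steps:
$E{\left(q \right)} = -48 - 8 q$ ($E{\left(q \right)} = 4 \left(3 \left(-4 - q\right) + q\right) = 4 \left(\left(-12 - 3 q\right) + q\right) = 4 \left(-12 - 2 q\right) = -48 - 8 q$)
$\left(2781 - 40187\right) \left(E{\left(67 \right)} - 47359\right) = \left(2781 - 40187\right) \left(\left(-48 - 536\right) - 47359\right) = - 37406 \left(\left(-48 - 536\right) - 47359\right) = - 37406 \left(-584 - 47359\right) = \left(-37406\right) \left(-47943\right) = 1793355858$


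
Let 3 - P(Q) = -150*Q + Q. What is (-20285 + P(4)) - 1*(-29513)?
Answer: 9827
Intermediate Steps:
P(Q) = 3 + 149*Q (P(Q) = 3 - (-150*Q + Q) = 3 - (-149)*Q = 3 + 149*Q)
(-20285 + P(4)) - 1*(-29513) = (-20285 + (3 + 149*4)) - 1*(-29513) = (-20285 + (3 + 596)) + 29513 = (-20285 + 599) + 29513 = -19686 + 29513 = 9827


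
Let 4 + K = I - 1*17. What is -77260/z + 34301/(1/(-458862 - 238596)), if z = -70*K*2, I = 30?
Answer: -1507180928191/63 ≈ -2.3923e+10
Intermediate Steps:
K = 9 (K = -4 + (30 - 1*17) = -4 + (30 - 17) = -4 + 13 = 9)
z = -1260 (z = -70*9*2 = -630*2 = -1260)
-77260/z + 34301/(1/(-458862 - 238596)) = -77260/(-1260) + 34301/(1/(-458862 - 238596)) = -77260*(-1/1260) + 34301/(1/(-697458)) = 3863/63 + 34301/(-1/697458) = 3863/63 + 34301*(-697458) = 3863/63 - 23923506858 = -1507180928191/63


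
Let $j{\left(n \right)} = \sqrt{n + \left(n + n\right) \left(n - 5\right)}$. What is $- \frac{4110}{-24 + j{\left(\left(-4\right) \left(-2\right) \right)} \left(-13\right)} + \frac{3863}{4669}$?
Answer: $- \frac{53276977}{5187259} + \frac{26715 \sqrt{14}}{2222} \approx 34.715$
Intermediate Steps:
$j{\left(n \right)} = \sqrt{n + 2 n \left(-5 + n\right)}$
$- \frac{4110}{-24 + j{\left(\left(-4\right) \left(-2\right) \right)} \left(-13\right)} + \frac{3863}{4669} = - \frac{4110}{-24 + \sqrt{\left(-4\right) \left(-2\right) \left(-9 + 2 \left(\left(-4\right) \left(-2\right)\right)\right)} \left(-13\right)} + \frac{3863}{4669} = - \frac{4110}{-24 + \sqrt{8 \left(-9 + 2 \cdot 8\right)} \left(-13\right)} + 3863 \cdot \frac{1}{4669} = - \frac{4110}{-24 + \sqrt{8 \left(-9 + 16\right)} \left(-13\right)} + \frac{3863}{4669} = - \frac{4110}{-24 + \sqrt{8 \cdot 7} \left(-13\right)} + \frac{3863}{4669} = - \frac{4110}{-24 + \sqrt{56} \left(-13\right)} + \frac{3863}{4669} = - \frac{4110}{-24 + 2 \sqrt{14} \left(-13\right)} + \frac{3863}{4669} = - \frac{4110}{-24 - 26 \sqrt{14}} + \frac{3863}{4669} = \frac{3863}{4669} - \frac{4110}{-24 - 26 \sqrt{14}}$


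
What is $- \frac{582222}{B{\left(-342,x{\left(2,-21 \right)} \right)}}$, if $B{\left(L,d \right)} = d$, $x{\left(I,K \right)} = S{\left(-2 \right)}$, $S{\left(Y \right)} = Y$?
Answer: $291111$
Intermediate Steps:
$x{\left(I,K \right)} = -2$
$- \frac{582222}{B{\left(-342,x{\left(2,-21 \right)} \right)}} = - \frac{582222}{-2} = \left(-582222\right) \left(- \frac{1}{2}\right) = 291111$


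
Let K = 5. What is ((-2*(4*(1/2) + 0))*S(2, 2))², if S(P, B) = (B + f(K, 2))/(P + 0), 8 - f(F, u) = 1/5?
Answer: 9604/25 ≈ 384.16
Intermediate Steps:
f(F, u) = 39/5 (f(F, u) = 8 - 1/5 = 8 - 1*⅕ = 8 - ⅕ = 39/5)
S(P, B) = (39/5 + B)/P (S(P, B) = (B + 39/5)/(P + 0) = (39/5 + B)/P)
((-2*(4*(1/2) + 0))*S(2, 2))² = ((-2*(4*(1/2) + 0))*((39/5 + 2)/2))² = ((-2*(4*(1*(½)) + 0))*((½)*(49/5)))² = (-2*(4*(½) + 0)*(49/10))² = (-2*(2 + 0)*(49/10))² = (-2*2*(49/10))² = (-4*49/10)² = (-98/5)² = 9604/25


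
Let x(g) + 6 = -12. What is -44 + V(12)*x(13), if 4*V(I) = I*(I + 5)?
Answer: -962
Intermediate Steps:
V(I) = I*(5 + I)/4 (V(I) = (I*(I + 5))/4 = (I*(5 + I))/4 = I*(5 + I)/4)
x(g) = -18 (x(g) = -6 - 12 = -18)
-44 + V(12)*x(13) = -44 + ((1/4)*12*(5 + 12))*(-18) = -44 + ((1/4)*12*17)*(-18) = -44 + 51*(-18) = -44 - 918 = -962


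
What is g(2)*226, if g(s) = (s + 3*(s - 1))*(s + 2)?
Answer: 4520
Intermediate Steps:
g(s) = (-3 + 4*s)*(2 + s) (g(s) = (s + 3*(-1 + s))*(2 + s) = (s + (-3 + 3*s))*(2 + s) = (-3 + 4*s)*(2 + s))
g(2)*226 = (-6 + 4*2² + 5*2)*226 = (-6 + 4*4 + 10)*226 = (-6 + 16 + 10)*226 = 20*226 = 4520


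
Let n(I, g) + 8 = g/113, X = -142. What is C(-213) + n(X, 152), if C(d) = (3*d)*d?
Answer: 15379339/113 ≈ 1.3610e+5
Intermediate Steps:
n(I, g) = -8 + g/113
C(d) = 3*d²
C(-213) + n(X, 152) = 3*(-213)² + (-8 + (1/113)*152) = 3*45369 + (-8 + 152/113) = 136107 - 752/113 = 15379339/113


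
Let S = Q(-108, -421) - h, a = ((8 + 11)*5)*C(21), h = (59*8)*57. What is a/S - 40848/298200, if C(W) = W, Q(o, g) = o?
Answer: -23587433/111874700 ≈ -0.21084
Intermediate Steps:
h = 26904 (h = 472*57 = 26904)
a = 1995 (a = ((8 + 11)*5)*21 = (19*5)*21 = 95*21 = 1995)
S = -27012 (S = -108 - 1*26904 = -108 - 26904 = -27012)
a/S - 40848/298200 = 1995/(-27012) - 40848/298200 = 1995*(-1/27012) - 40848*1/298200 = -665/9004 - 1702/12425 = -23587433/111874700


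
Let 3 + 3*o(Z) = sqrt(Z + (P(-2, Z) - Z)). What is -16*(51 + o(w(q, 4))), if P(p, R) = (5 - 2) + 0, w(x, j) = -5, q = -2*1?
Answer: -800 - 16*sqrt(3)/3 ≈ -809.24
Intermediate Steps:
q = -2
P(p, R) = 3 (P(p, R) = 3 + 0 = 3)
o(Z) = -1 + sqrt(3)/3 (o(Z) = -1 + sqrt(Z + (3 - Z))/3 = -1 + sqrt(3)/3)
-16*(51 + o(w(q, 4))) = -16*(51 + (-1 + sqrt(3)/3)) = -16*(50 + sqrt(3)/3) = -800 - 16*sqrt(3)/3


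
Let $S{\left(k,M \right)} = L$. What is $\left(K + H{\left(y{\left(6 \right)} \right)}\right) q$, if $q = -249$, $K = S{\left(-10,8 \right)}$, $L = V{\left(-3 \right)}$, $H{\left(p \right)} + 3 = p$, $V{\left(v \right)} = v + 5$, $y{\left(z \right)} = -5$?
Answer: $1494$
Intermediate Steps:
$V{\left(v \right)} = 5 + v$
$H{\left(p \right)} = -3 + p$
$L = 2$ ($L = 5 - 3 = 2$)
$S{\left(k,M \right)} = 2$
$K = 2$
$\left(K + H{\left(y{\left(6 \right)} \right)}\right) q = \left(2 - 8\right) \left(-249\right) = \left(-6\right) \left(-249\right) = 1494$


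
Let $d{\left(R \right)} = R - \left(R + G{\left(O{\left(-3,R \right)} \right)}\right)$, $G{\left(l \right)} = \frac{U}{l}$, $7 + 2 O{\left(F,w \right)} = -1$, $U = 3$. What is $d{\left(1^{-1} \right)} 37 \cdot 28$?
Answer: $777$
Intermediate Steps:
$O{\left(F,w \right)} = -4$ ($O{\left(F,w \right)} = - \frac{7}{2} + \frac{1}{2} \left(-1\right) = - \frac{7}{2} - \frac{1}{2} = -4$)
$G{\left(l \right)} = \frac{3}{l}$
$d{\left(R \right)} = \frac{3}{4}$ ($d{\left(R \right)} = R - \left(R + \frac{3}{-4}\right) = R - \left(R + 3 \left(- \frac{1}{4}\right)\right) = R - \left(R - \frac{3}{4}\right) = R - \left(- \frac{3}{4} + R\right) = \frac{3}{4}$)
$d{\left(1^{-1} \right)} 37 \cdot 28 = \frac{3}{4} \cdot 37 \cdot 28 = \frac{111}{4} \cdot 28 = 777$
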